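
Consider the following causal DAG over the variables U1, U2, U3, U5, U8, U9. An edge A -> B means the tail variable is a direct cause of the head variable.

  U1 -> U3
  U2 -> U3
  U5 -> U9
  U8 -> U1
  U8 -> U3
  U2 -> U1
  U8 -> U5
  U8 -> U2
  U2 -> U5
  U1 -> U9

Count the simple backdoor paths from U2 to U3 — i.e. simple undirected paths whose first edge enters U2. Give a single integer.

A backdoor path from U2 to U3 is any simple undirected path whose first edge points into U2 (i.e. leaves U2 via a parent).
Parents of U2: {U8}.
Enumerating:
  P1: U2 <- U8 -> U5 -> U9 <- U1 -> U3
  P2: U2 <- U8 -> U1 -> U3
  P3: U2 <- U8 -> U3
That exhausts the simple backdoor paths. Count: 3.

3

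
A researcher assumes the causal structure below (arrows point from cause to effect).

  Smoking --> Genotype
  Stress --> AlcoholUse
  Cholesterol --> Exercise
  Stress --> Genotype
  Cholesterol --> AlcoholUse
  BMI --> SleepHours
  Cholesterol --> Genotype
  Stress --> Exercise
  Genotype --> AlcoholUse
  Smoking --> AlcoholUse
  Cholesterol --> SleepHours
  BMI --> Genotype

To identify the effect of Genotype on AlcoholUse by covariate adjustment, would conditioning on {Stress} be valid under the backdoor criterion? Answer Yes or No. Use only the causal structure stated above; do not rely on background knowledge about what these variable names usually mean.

No

Backdoor paths from Genotype to AlcoholUse (paths whose first edge points into Genotype):
  P1: Genotype <- BMI -> SleepHours <- Cholesterol -> Exercise <- Stress -> AlcoholUse
  P2: Genotype <- BMI -> SleepHours <- Cholesterol -> AlcoholUse
  P3: Genotype <- Stress -> Exercise <- Cholesterol -> AlcoholUse
  P4: Genotype <- Stress -> AlcoholUse
  P5: Genotype <- Cholesterol -> Exercise <- Stress -> AlcoholUse
  P6: Genotype <- Cholesterol -> AlcoholUse
  P7: Genotype <- Smoking -> AlcoholUse
Condition 1 (no descendant of Genotype in the set): holds — descendants of Genotype are {AlcoholUse}; none are in {Stress}.
Condition 2 (every backdoor path blocked by {Stress}):
  P1: blocked at collider SleepHours (neither it nor any descendant is in the conditioning set).
  P2: blocked at collider SleepHours (neither it nor any descendant is in the conditioning set).
  P3: blocked at fork node Stress ∈ conditioning set.
  P4: blocked at fork node Stress ∈ conditioning set.
  P5: blocked at collider Exercise (neither it nor any descendant is in the conditioning set).
  P6: open — no interior node is in the conditioning set.
  P7: open — no interior node is in the conditioning set.
{Stress} does not satisfy the backdoor criterion.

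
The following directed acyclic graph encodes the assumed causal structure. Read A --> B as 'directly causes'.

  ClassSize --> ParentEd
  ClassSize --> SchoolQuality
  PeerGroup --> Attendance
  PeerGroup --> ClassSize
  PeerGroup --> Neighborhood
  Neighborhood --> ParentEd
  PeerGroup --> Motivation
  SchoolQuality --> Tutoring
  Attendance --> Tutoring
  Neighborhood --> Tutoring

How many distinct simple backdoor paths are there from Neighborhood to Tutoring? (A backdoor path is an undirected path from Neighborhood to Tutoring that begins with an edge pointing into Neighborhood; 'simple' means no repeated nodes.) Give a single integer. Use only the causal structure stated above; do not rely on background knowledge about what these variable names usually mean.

2

A backdoor path from Neighborhood to Tutoring is any simple undirected path whose first edge points into Neighborhood (i.e. leaves Neighborhood via a parent).
Parents of Neighborhood: {PeerGroup}.
Enumerating:
  P1: Neighborhood <- PeerGroup -> Attendance -> Tutoring
  P2: Neighborhood <- PeerGroup -> ClassSize -> SchoolQuality -> Tutoring
That exhausts the simple backdoor paths. Count: 2.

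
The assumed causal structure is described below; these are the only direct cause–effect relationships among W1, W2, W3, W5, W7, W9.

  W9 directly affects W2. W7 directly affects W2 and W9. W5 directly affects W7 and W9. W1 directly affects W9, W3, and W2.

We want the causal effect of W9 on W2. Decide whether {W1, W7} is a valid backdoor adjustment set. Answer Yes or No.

Yes

Backdoor paths from W9 to W2 (paths whose first edge points into W9):
  P1: W9 <- W1 -> W2
  P2: W9 <- W5 -> W7 -> W2
  P3: W9 <- W7 -> W2
Condition 1 (no descendant of W9 in the set): holds — descendants of W9 are {W2}; none are in {W1, W7}.
Condition 2 (every backdoor path blocked by {W1, W7}):
  P1: blocked at fork node W1 ∈ conditioning set.
  P2: blocked at chain node W7 ∈ conditioning set.
  P3: blocked at fork node W7 ∈ conditioning set.
{W1, W7} satisfies the backdoor criterion.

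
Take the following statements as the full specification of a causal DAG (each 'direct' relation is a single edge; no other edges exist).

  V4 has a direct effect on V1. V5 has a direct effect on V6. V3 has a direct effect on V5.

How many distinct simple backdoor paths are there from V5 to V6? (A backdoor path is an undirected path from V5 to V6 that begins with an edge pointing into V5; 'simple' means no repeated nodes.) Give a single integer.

A backdoor path from V5 to V6 is any simple undirected path whose first edge points into V5 (i.e. leaves V5 via a parent).
Parents of V5: {V3}.
No simple path from any parent of V5 reaches V6 without revisiting V5, so there are no backdoor paths.

0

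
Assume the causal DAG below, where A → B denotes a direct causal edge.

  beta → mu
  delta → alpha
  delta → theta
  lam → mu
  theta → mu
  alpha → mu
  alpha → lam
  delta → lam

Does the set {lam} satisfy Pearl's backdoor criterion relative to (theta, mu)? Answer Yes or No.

No

Backdoor paths from theta to mu (paths whose first edge points into theta):
  P1: theta <- delta -> alpha -> lam -> mu
  P2: theta <- delta -> alpha -> mu
  P3: theta <- delta -> lam <- alpha -> mu
  P4: theta <- delta -> lam -> mu
Condition 1 (no descendant of theta in the set): holds — descendants of theta are {mu}; none are in {lam}.
Condition 2 (every backdoor path blocked by {lam}):
  P1: blocked at chain node lam ∈ conditioning set.
  P2: open — no interior node is in the conditioning set.
  P3: open — collider(s) lam are conditioned on (or have a conditioned descendant) and no non-collider on the path is in the set.
  P4: blocked at chain node lam ∈ conditioning set.
{lam} does not satisfy the backdoor criterion.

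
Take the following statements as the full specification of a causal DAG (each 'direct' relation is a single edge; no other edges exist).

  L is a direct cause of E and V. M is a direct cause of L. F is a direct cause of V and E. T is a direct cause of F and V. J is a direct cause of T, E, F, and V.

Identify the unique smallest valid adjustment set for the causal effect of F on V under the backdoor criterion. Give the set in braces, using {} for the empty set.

{J, T}

Variables eligible for adjustment (non-descendants of F, excluding F and V): {J, L, M, T}.
Backdoor paths from F to V:
  P1: F <- J -> T -> V
  P2: F <- J -> E <- L -> V
  P3: F <- J -> V
  P4: F <- T <- J -> E <- L -> V
  P5: F <- T <- J -> V
  P6: F <- T -> V
The empty set is not sufficient: P1 (F <- J -> T -> V) has no collider blocking it and no conditioned non-collider, so it is open.
Try {J, T}:
  P1: blocked at fork node J ∈ conditioning set.
  P2: blocked at fork node J ∈ conditioning set.
  P3: blocked at fork node J ∈ conditioning set.
  P4: blocked at chain node T ∈ conditioning set.
  P5: blocked at chain node T ∈ conditioning set.
  P6: blocked at fork node T ∈ conditioning set.
{J, T} contains no descendant of F and blocks every backdoor path.
Every element of {J, T} is needed (dropping J leaves P3 open; dropping T leaves P6 open), so no proper subset is valid.
Among all size-2 subsets of the eligible variables, only {J, T} blocks every backdoor path, so it is the unique smallest valid adjustment set.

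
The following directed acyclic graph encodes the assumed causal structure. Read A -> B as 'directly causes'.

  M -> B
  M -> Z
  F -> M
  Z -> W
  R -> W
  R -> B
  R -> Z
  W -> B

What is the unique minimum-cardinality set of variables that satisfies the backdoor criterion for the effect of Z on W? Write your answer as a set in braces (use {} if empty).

Variables eligible for adjustment (non-descendants of Z, excluding Z and W): {F, M, R}.
Backdoor paths from Z to W:
  P1: Z <- R -> W
  P2: Z <- R -> B <- W
  P3: Z <- M -> B <- R -> W
  P4: Z <- M -> B <- W
The empty set is not sufficient: P1 (Z <- R -> W) has no collider blocking it and no conditioned non-collider, so it is open.
Try {R}:
  P1: blocked at fork node R ∈ conditioning set.
  P2: blocked at fork node R ∈ conditioning set.
  P3: blocked at collider B (neither it nor any descendant is in the conditioning set).
  P4: blocked at collider B (neither it nor any descendant is in the conditioning set).
{R} contains no descendant of Z and blocks every backdoor path.
No other singleton works — e.g. {F} leaves P1 open — so {R} is the unique smallest valid adjustment set.

{R}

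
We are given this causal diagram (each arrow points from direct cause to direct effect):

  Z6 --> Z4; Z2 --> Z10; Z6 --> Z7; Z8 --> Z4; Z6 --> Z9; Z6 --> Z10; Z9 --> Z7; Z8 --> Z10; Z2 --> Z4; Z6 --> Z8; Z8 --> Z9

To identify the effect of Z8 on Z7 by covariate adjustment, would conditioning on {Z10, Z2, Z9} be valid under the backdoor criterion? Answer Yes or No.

Backdoor paths from Z8 to Z7 (paths whose first edge points into Z8):
  P1: Z8 <- Z6 -> Z9 -> Z7
  P2: Z8 <- Z6 -> Z7
Condition 1 (no descendant of Z8 in the set): FAILS — Z10 and Z9 are descendants of Z8.
Condition 2 (every backdoor path blocked by {Z10, Z2, Z9}):
  P1: blocked at chain node Z9 ∈ conditioning set.
  P2: open — no interior node is in the conditioning set.
{Z10, Z2, Z9} does not satisfy the backdoor criterion.

No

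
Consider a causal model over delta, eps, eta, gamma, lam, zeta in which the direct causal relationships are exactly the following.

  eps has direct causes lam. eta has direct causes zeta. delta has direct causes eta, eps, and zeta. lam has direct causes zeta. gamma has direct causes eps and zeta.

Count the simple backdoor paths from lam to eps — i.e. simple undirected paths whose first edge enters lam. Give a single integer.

3

A backdoor path from lam to eps is any simple undirected path whose first edge points into lam (i.e. leaves lam via a parent).
Parents of lam: {zeta}.
Enumerating:
  P1: lam <- zeta -> eta -> delta <- eps
  P2: lam <- zeta -> delta <- eps
  P3: lam <- zeta -> gamma <- eps
That exhausts the simple backdoor paths. Count: 3.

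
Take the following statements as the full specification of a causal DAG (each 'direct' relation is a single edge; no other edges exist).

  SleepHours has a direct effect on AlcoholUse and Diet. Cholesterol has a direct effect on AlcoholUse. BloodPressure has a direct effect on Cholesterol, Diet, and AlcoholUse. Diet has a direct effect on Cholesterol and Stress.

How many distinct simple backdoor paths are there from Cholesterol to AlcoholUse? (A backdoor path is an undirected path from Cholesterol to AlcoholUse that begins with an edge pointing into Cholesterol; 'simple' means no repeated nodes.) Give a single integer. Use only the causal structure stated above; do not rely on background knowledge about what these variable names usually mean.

A backdoor path from Cholesterol to AlcoholUse is any simple undirected path whose first edge points into Cholesterol (i.e. leaves Cholesterol via a parent).
Parents of Cholesterol: {BloodPressure, Diet}.
Enumerating:
  P1: Cholesterol <- BloodPressure -> Diet <- SleepHours -> AlcoholUse
  P2: Cholesterol <- BloodPressure -> AlcoholUse
  P3: Cholesterol <- Diet <- SleepHours -> AlcoholUse
  P4: Cholesterol <- Diet <- BloodPressure -> AlcoholUse
That exhausts the simple backdoor paths. Count: 4.

4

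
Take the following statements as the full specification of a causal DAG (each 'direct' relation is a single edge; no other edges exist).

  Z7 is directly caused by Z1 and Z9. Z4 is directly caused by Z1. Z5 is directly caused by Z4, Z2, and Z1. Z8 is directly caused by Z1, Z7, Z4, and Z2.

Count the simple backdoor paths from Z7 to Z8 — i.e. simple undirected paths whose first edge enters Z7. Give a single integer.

A backdoor path from Z7 to Z8 is any simple undirected path whose first edge points into Z7 (i.e. leaves Z7 via a parent).
Parents of Z7: {Z1, Z9}.
Enumerating:
  P1: Z7 <- Z1 -> Z4 -> Z8
  P2: Z7 <- Z1 -> Z4 -> Z5 <- Z2 -> Z8
  P3: Z7 <- Z1 -> Z8
  P4: Z7 <- Z1 -> Z5 <- Z2 -> Z8
  P5: Z7 <- Z1 -> Z5 <- Z4 -> Z8
That exhausts the simple backdoor paths. Count: 5.

5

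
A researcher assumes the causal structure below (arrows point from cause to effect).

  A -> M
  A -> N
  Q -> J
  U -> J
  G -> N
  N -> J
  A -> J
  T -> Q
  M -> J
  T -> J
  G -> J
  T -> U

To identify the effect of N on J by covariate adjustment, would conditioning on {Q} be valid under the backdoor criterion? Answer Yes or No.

No

Backdoor paths from N to J (paths whose first edge points into N):
  P1: N <- A -> M -> J
  P2: N <- A -> J
  P3: N <- G -> J
Condition 1 (no descendant of N in the set): holds — descendants of N are {J}; none are in {Q}.
Condition 2 (every backdoor path blocked by {Q}):
  P1: open — no interior node is in the conditioning set.
  P2: open — no interior node is in the conditioning set.
  P3: open — no interior node is in the conditioning set.
{Q} does not satisfy the backdoor criterion.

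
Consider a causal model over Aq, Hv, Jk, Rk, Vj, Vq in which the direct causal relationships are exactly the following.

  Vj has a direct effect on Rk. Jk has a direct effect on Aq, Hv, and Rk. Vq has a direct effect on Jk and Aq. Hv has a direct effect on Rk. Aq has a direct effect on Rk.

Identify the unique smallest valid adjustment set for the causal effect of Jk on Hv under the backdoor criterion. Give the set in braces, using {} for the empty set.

{}

Variables eligible for adjustment (non-descendants of Jk, excluding Jk and Hv): {Vj, Vq}.
Backdoor paths from Jk to Hv:
  P1: Jk <- Vq -> Aq -> Rk <- Hv
Each backdoor path contains an unconditioned collider, so every path is already blocked with the empty conditioning set:
  P1: blocked at collider Rk (neither it nor any descendant is in the conditioning set).
The empty set is therefore the unique smallest valid set.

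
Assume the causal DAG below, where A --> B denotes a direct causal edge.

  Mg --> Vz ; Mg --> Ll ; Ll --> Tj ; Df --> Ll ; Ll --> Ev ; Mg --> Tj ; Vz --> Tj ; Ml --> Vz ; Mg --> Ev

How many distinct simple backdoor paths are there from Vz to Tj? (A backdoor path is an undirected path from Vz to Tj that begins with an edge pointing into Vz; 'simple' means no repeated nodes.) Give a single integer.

A backdoor path from Vz to Tj is any simple undirected path whose first edge points into Vz (i.e. leaves Vz via a parent).
Parents of Vz: {Mg, Ml}.
Enumerating:
  P1: Vz <- Mg -> Ll -> Tj
  P2: Vz <- Mg -> Tj
  P3: Vz <- Mg -> Ev <- Ll -> Tj
That exhausts the simple backdoor paths. Count: 3.

3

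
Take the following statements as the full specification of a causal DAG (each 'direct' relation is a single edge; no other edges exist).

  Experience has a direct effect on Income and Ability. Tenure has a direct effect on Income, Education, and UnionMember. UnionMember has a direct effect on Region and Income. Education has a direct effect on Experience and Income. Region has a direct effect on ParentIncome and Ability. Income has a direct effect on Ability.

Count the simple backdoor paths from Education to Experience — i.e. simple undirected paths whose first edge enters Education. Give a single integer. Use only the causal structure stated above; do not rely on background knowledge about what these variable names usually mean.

7

A backdoor path from Education to Experience is any simple undirected path whose first edge points into Education (i.e. leaves Education via a parent).
Parents of Education: {Tenure}.
Enumerating:
  P1: Education <- Tenure -> UnionMember -> Region -> Ability <- Experience
  P2: Education <- Tenure -> UnionMember -> Region -> Ability <- Income <- Experience
  P3: Education <- Tenure -> UnionMember -> Income <- Experience
  P4: Education <- Tenure -> UnionMember -> Income -> Ability <- Experience
  P5: Education <- Tenure -> Income <- UnionMember -> Region -> Ability <- Experience
  P6: Education <- Tenure -> Income <- Experience
  P7: Education <- Tenure -> Income -> Ability <- Experience
That exhausts the simple backdoor paths. Count: 7.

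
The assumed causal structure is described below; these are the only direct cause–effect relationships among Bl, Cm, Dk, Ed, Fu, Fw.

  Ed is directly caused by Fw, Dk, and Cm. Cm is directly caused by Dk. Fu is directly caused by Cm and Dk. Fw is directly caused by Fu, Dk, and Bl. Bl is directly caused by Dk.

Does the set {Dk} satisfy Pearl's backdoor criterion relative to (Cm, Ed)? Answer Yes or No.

Yes

Backdoor paths from Cm to Ed (paths whose first edge points into Cm):
  P1: Cm <- Dk -> Bl -> Fw -> Ed
  P2: Cm <- Dk -> Fu -> Fw -> Ed
  P3: Cm <- Dk -> Fw -> Ed
  P4: Cm <- Dk -> Ed
Condition 1 (no descendant of Cm in the set): holds — descendants of Cm are {Ed, Fu, Fw}; none are in {Dk}.
Condition 2 (every backdoor path blocked by {Dk}):
  P1: blocked at fork node Dk ∈ conditioning set.
  P2: blocked at fork node Dk ∈ conditioning set.
  P3: blocked at fork node Dk ∈ conditioning set.
  P4: blocked at fork node Dk ∈ conditioning set.
{Dk} satisfies the backdoor criterion.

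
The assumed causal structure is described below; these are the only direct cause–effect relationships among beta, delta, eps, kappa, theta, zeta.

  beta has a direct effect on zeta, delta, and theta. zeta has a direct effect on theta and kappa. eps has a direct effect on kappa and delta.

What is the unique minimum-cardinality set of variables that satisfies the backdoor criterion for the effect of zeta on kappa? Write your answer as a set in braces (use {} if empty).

Variables eligible for adjustment (non-descendants of zeta, excluding zeta and kappa): {beta, delta, eps}.
Backdoor paths from zeta to kappa:
  P1: zeta <- beta -> delta <- eps -> kappa
Each backdoor path contains an unconditioned collider, so every path is already blocked with the empty conditioning set:
  P1: blocked at collider delta (neither it nor any descendant is in the conditioning set).
The empty set is therefore the unique smallest valid set.

{}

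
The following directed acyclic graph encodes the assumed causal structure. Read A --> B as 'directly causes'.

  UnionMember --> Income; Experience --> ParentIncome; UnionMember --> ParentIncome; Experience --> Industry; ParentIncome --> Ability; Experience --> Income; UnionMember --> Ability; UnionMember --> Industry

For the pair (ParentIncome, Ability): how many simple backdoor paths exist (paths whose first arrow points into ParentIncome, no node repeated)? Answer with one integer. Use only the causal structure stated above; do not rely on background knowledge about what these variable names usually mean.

3

A backdoor path from ParentIncome to Ability is any simple undirected path whose first edge points into ParentIncome (i.e. leaves ParentIncome via a parent).
Parents of ParentIncome: {Experience, UnionMember}.
Enumerating:
  P1: ParentIncome <- UnionMember -> Ability
  P2: ParentIncome <- Experience -> Industry <- UnionMember -> Ability
  P3: ParentIncome <- Experience -> Income <- UnionMember -> Ability
That exhausts the simple backdoor paths. Count: 3.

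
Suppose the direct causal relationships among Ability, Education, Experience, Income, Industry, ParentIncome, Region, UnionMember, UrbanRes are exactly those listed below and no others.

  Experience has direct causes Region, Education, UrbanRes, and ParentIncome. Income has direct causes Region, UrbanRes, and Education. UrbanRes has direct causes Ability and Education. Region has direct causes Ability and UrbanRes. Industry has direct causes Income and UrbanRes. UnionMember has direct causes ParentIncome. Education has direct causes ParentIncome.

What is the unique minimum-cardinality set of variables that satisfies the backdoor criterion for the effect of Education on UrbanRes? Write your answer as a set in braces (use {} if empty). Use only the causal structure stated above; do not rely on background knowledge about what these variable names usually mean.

{}

Variables eligible for adjustment (non-descendants of Education, excluding Education and UrbanRes): {Ability, ParentIncome, UnionMember}.
Backdoor paths from Education to UrbanRes:
  P1: Education <- ParentIncome -> Experience <- UrbanRes
  P2: Education <- ParentIncome -> Experience <- Region <- Ability -> UrbanRes
  P3: Education <- ParentIncome -> Experience <- Region <- UrbanRes
  P4: Education <- ParentIncome -> Experience <- Region -> Income <- UrbanRes
  P5: Education <- ParentIncome -> Experience <- Region -> Income -> Industry <- UrbanRes
Each backdoor path contains an unconditioned collider, so every path is already blocked with the empty conditioning set:
  P1: blocked at collider Experience (neither it nor any descendant is in the conditioning set).
  P2: blocked at collider Experience (neither it nor any descendant is in the conditioning set).
  P3: blocked at collider Experience (neither it nor any descendant is in the conditioning set).
  P4: blocked at collider Experience (neither it nor any descendant is in the conditioning set).
  P5: blocked at collider Experience (neither it nor any descendant is in the conditioning set).
The empty set is therefore the unique smallest valid set.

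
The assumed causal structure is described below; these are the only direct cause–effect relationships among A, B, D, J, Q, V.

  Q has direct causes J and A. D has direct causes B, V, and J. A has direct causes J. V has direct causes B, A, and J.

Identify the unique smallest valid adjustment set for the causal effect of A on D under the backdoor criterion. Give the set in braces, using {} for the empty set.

{J}

Variables eligible for adjustment (non-descendants of A, excluding A and D): {B, J}.
Backdoor paths from A to D:
  P1: A <- J -> V <- B -> D
  P2: A <- J -> V -> D
  P3: A <- J -> D
The empty set is not sufficient: P2 (A <- J -> V -> D) has no collider blocking it and no conditioned non-collider, so it is open.
Try {J}:
  P1: blocked at fork node J ∈ conditioning set.
  P2: blocked at fork node J ∈ conditioning set.
  P3: blocked at fork node J ∈ conditioning set.
{J} contains no descendant of A and blocks every backdoor path.
No other singleton works — e.g. {B} leaves P2 open — so {J} is the unique smallest valid adjustment set.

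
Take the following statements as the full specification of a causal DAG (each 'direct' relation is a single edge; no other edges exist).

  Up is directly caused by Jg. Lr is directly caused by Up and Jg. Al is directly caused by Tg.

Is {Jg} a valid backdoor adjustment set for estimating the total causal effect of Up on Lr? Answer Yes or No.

Yes

Backdoor paths from Up to Lr (paths whose first edge points into Up):
  P1: Up <- Jg -> Lr
Condition 1 (no descendant of Up in the set): holds — descendants of Up are {Lr}; none are in {Jg}.
Condition 2 (every backdoor path blocked by {Jg}):
  P1: blocked at fork node Jg ∈ conditioning set.
{Jg} satisfies the backdoor criterion.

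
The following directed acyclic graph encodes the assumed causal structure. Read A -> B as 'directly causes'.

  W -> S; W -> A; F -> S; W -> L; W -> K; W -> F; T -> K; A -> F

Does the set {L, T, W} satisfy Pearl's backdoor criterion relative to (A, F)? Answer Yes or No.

Backdoor paths from A to F (paths whose first edge points into A):
  P1: A <- W -> F
  P2: A <- W -> S <- F
Condition 1 (no descendant of A in the set): holds — descendants of A are {F, S}; none are in {L, T, W}.
Condition 2 (every backdoor path blocked by {L, T, W}):
  P1: blocked at fork node W ∈ conditioning set.
  P2: blocked at fork node W ∈ conditioning set.
{L, T, W} satisfies the backdoor criterion.

Yes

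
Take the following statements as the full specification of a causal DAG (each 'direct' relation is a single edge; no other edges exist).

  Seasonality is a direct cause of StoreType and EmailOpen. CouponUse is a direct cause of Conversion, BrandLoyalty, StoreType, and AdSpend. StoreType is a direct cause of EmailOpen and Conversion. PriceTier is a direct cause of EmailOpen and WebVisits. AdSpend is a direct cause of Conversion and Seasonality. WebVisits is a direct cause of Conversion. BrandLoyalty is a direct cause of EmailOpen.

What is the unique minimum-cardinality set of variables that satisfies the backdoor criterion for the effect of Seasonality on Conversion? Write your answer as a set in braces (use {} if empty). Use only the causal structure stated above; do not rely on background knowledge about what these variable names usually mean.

{AdSpend}

Variables eligible for adjustment (non-descendants of Seasonality, excluding Seasonality and Conversion): {AdSpend, BrandLoyalty, CouponUse, PriceTier, WebVisits}.
Backdoor paths from Seasonality to Conversion:
  P1: Seasonality <- AdSpend <- CouponUse -> BrandLoyalty -> EmailOpen <- PriceTier -> WebVisits -> Conversion
  P2: Seasonality <- AdSpend <- CouponUse -> BrandLoyalty -> EmailOpen <- StoreType -> Conversion
  P3: Seasonality <- AdSpend <- CouponUse -> StoreType -> EmailOpen <- PriceTier -> WebVisits -> Conversion
  P4: Seasonality <- AdSpend <- CouponUse -> StoreType -> Conversion
  P5: Seasonality <- AdSpend <- CouponUse -> Conversion
  P6: Seasonality <- AdSpend -> Conversion
The empty set is not sufficient: P4 (Seasonality <- AdSpend <- CouponUse -> StoreType -> Conversion) has no collider blocking it and no conditioned non-collider, so it is open.
Try {AdSpend}:
  P1: blocked at chain node AdSpend ∈ conditioning set.
  P2: blocked at chain node AdSpend ∈ conditioning set.
  P3: blocked at chain node AdSpend ∈ conditioning set.
  P4: blocked at chain node AdSpend ∈ conditioning set.
  P5: blocked at chain node AdSpend ∈ conditioning set.
  P6: blocked at fork node AdSpend ∈ conditioning set.
{AdSpend} contains no descendant of Seasonality and blocks every backdoor path.
No other singleton works — e.g. {CouponUse} leaves P6 open — so {AdSpend} is the unique smallest valid adjustment set.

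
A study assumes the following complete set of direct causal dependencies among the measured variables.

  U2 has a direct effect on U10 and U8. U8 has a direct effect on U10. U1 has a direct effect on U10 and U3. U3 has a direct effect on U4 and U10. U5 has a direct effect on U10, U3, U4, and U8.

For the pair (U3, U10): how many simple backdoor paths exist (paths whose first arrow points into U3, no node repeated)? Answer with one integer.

4

A backdoor path from U3 to U10 is any simple undirected path whose first edge points into U3 (i.e. leaves U3 via a parent).
Parents of U3: {U1, U5}.
Enumerating:
  P1: U3 <- U5 -> U8 <- U2 -> U10
  P2: U3 <- U5 -> U8 -> U10
  P3: U3 <- U5 -> U10
  P4: U3 <- U1 -> U10
That exhausts the simple backdoor paths. Count: 4.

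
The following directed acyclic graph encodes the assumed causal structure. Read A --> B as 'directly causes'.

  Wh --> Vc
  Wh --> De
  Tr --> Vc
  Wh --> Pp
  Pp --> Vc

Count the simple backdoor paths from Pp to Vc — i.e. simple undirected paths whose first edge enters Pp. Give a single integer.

A backdoor path from Pp to Vc is any simple undirected path whose first edge points into Pp (i.e. leaves Pp via a parent).
Parents of Pp: {Wh}.
Enumerating:
  P1: Pp <- Wh -> Vc
That exhausts the simple backdoor paths. Count: 1.

1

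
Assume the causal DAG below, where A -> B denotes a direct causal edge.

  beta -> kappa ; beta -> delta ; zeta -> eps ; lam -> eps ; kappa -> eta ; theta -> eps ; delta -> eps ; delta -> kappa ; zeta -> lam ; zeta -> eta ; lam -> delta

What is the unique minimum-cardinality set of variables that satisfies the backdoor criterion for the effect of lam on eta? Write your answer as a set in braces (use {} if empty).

{zeta}

Variables eligible for adjustment (non-descendants of lam, excluding lam and eta): {beta, theta, zeta}.
Backdoor paths from lam to eta:
  P1: lam <- zeta -> eps <- delta <- beta -> kappa -> eta
  P2: lam <- zeta -> eps <- delta -> kappa -> eta
  P3: lam <- zeta -> eta
The empty set is not sufficient: P3 (lam <- zeta -> eta) has no collider blocking it and no conditioned non-collider, so it is open.
Try {zeta}:
  P1: blocked at fork node zeta ∈ conditioning set.
  P2: blocked at fork node zeta ∈ conditioning set.
  P3: blocked at fork node zeta ∈ conditioning set.
{zeta} contains no descendant of lam and blocks every backdoor path.
No other singleton works — e.g. {beta} leaves P3 open — so {zeta} is the unique smallest valid adjustment set.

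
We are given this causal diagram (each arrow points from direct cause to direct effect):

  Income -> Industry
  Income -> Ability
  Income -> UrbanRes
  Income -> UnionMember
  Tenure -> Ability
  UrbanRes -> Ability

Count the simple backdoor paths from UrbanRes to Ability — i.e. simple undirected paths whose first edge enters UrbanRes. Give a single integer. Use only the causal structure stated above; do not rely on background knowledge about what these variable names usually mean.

1

A backdoor path from UrbanRes to Ability is any simple undirected path whose first edge points into UrbanRes (i.e. leaves UrbanRes via a parent).
Parents of UrbanRes: {Income}.
Enumerating:
  P1: UrbanRes <- Income -> Ability
That exhausts the simple backdoor paths. Count: 1.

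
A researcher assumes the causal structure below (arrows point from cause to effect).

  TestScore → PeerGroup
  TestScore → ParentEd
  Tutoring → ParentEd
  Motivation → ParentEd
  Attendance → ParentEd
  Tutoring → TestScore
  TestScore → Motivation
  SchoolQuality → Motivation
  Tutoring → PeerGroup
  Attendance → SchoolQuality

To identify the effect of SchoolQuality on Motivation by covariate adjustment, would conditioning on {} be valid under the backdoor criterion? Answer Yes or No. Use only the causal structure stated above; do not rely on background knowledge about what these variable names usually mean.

Yes

Backdoor paths from SchoolQuality to Motivation (paths whose first edge points into SchoolQuality):
  P1: SchoolQuality <- Attendance -> ParentEd <- Tutoring -> TestScore -> Motivation
  P2: SchoolQuality <- Attendance -> ParentEd <- Tutoring -> PeerGroup <- TestScore -> Motivation
  P3: SchoolQuality <- Attendance -> ParentEd <- TestScore -> Motivation
  P4: SchoolQuality <- Attendance -> ParentEd <- Motivation
Condition 1 (no descendant of SchoolQuality in the set): holds — descendants of SchoolQuality are {Motivation, ParentEd}; none are in {}.
Condition 2 (every backdoor path blocked by {}):
  P1: blocked at collider ParentEd (neither it nor any descendant is in the conditioning set).
  P2: blocked at collider ParentEd (neither it nor any descendant is in the conditioning set).
  P3: blocked at collider ParentEd (neither it nor any descendant is in the conditioning set).
  P4: blocked at collider ParentEd (neither it nor any descendant is in the conditioning set).
{} satisfies the backdoor criterion.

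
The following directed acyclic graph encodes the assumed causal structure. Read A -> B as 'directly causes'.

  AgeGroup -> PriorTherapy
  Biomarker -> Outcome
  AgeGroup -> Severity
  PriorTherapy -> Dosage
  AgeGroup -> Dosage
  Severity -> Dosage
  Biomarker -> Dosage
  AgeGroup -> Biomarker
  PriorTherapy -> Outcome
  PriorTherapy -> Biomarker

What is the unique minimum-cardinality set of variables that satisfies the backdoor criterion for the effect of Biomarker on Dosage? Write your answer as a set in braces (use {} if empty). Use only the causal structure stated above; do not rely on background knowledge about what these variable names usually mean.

{AgeGroup, PriorTherapy}

Variables eligible for adjustment (non-descendants of Biomarker, excluding Biomarker and Dosage): {AgeGroup, PriorTherapy, Severity}.
Backdoor paths from Biomarker to Dosage:
  P1: Biomarker <- AgeGroup -> PriorTherapy -> Dosage
  P2: Biomarker <- AgeGroup -> Severity -> Dosage
  P3: Biomarker <- AgeGroup -> Dosage
  P4: Biomarker <- PriorTherapy <- AgeGroup -> Severity -> Dosage
  P5: Biomarker <- PriorTherapy <- AgeGroup -> Dosage
  P6: Biomarker <- PriorTherapy -> Dosage
The empty set is not sufficient: P1 (Biomarker <- AgeGroup -> PriorTherapy -> Dosage) has no collider blocking it and no conditioned non-collider, so it is open.
Try {AgeGroup, PriorTherapy}:
  P1: blocked at fork node AgeGroup ∈ conditioning set.
  P2: blocked at fork node AgeGroup ∈ conditioning set.
  P3: blocked at fork node AgeGroup ∈ conditioning set.
  P4: blocked at chain node PriorTherapy ∈ conditioning set.
  P5: blocked at chain node PriorTherapy ∈ conditioning set.
  P6: blocked at fork node PriorTherapy ∈ conditioning set.
{AgeGroup, PriorTherapy} contains no descendant of Biomarker and blocks every backdoor path.
Every element of {AgeGroup, PriorTherapy} is needed (dropping AgeGroup leaves P2 open; dropping PriorTherapy leaves P6 open), so no proper subset is valid.
Among all size-2 subsets of the eligible variables, only {AgeGroup, PriorTherapy} blocks every backdoor path, so it is the unique smallest valid adjustment set.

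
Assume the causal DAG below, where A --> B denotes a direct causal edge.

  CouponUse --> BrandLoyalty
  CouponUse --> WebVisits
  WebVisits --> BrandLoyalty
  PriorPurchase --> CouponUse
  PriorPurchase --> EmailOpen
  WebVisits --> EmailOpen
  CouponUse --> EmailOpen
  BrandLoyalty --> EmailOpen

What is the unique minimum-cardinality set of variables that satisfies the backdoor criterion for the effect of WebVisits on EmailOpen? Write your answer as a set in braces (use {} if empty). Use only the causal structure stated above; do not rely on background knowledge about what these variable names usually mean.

{CouponUse}

Variables eligible for adjustment (non-descendants of WebVisits, excluding WebVisits and EmailOpen): {CouponUse, PriorPurchase}.
Backdoor paths from WebVisits to EmailOpen:
  P1: WebVisits <- CouponUse <- PriorPurchase -> EmailOpen
  P2: WebVisits <- CouponUse -> BrandLoyalty -> EmailOpen
  P3: WebVisits <- CouponUse -> EmailOpen
The empty set is not sufficient: P1 (WebVisits <- CouponUse <- PriorPurchase -> EmailOpen) has no collider blocking it and no conditioned non-collider, so it is open.
Try {CouponUse}:
  P1: blocked at chain node CouponUse ∈ conditioning set.
  P2: blocked at fork node CouponUse ∈ conditioning set.
  P3: blocked at fork node CouponUse ∈ conditioning set.
{CouponUse} contains no descendant of WebVisits and blocks every backdoor path.
No other singleton works — e.g. {PriorPurchase} leaves P2 open — so {CouponUse} is the unique smallest valid adjustment set.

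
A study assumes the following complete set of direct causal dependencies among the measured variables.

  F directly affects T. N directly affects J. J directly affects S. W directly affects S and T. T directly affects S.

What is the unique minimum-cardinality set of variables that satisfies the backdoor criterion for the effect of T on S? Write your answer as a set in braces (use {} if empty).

{W}

Variables eligible for adjustment (non-descendants of T, excluding T and S): {F, J, N, W}.
Backdoor paths from T to S:
  P1: T <- W -> S
The empty set is not sufficient: P1 (T <- W -> S) has no collider blocking it and no conditioned non-collider, so it is open.
Try {W}:
  P1: blocked at fork node W ∈ conditioning set.
{W} contains no descendant of T and blocks every backdoor path.
No other singleton works — e.g. {N} leaves P1 open — so {W} is the unique smallest valid adjustment set.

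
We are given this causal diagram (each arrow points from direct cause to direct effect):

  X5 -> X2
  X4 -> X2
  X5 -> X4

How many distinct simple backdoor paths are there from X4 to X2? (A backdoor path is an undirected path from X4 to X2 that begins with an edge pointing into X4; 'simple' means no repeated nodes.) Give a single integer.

1

A backdoor path from X4 to X2 is any simple undirected path whose first edge points into X4 (i.e. leaves X4 via a parent).
Parents of X4: {X5}.
Enumerating:
  P1: X4 <- X5 -> X2
That exhausts the simple backdoor paths. Count: 1.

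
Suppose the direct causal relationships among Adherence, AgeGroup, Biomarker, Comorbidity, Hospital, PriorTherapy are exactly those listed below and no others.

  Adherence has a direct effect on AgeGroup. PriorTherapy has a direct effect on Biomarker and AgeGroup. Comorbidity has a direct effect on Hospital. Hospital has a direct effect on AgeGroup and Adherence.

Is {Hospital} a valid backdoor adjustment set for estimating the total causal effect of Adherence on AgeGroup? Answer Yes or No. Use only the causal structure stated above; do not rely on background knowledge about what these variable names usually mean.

Backdoor paths from Adherence to AgeGroup (paths whose first edge points into Adherence):
  P1: Adherence <- Hospital -> AgeGroup
Condition 1 (no descendant of Adherence in the set): holds — descendants of Adherence are {AgeGroup}; none are in {Hospital}.
Condition 2 (every backdoor path blocked by {Hospital}):
  P1: blocked at fork node Hospital ∈ conditioning set.
{Hospital} satisfies the backdoor criterion.

Yes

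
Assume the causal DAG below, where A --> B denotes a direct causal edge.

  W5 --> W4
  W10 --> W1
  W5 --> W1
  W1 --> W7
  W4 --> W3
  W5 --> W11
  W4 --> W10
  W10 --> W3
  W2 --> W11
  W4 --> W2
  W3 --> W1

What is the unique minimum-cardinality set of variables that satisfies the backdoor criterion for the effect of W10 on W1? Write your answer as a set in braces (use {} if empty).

{W4}

Variables eligible for adjustment (non-descendants of W10, excluding W10 and W1): {W11, W2, W4, W5}.
Backdoor paths from W10 to W1:
  P1: W10 <- W4 <- W5 -> W1
  P2: W10 <- W4 -> W2 -> W11 <- W5 -> W1
  P3: W10 <- W4 -> W3 -> W1
The empty set is not sufficient: P1 (W10 <- W4 <- W5 -> W1) has no collider blocking it and no conditioned non-collider, so it is open.
Try {W4}:
  P1: blocked at chain node W4 ∈ conditioning set.
  P2: blocked at fork node W4 ∈ conditioning set.
  P3: blocked at fork node W4 ∈ conditioning set.
{W4} contains no descendant of W10 and blocks every backdoor path.
No other singleton works — e.g. {W5} leaves P3 open — so {W4} is the unique smallest valid adjustment set.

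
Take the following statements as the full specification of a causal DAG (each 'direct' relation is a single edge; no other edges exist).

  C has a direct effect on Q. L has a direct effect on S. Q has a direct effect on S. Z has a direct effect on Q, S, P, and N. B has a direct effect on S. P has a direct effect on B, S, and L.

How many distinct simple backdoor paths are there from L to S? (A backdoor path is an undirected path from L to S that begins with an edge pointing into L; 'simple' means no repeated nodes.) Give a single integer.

4

A backdoor path from L to S is any simple undirected path whose first edge points into L (i.e. leaves L via a parent).
Parents of L: {P}.
Enumerating:
  P1: L <- P <- Z -> Q -> S
  P2: L <- P <- Z -> S
  P3: L <- P -> B -> S
  P4: L <- P -> S
That exhausts the simple backdoor paths. Count: 4.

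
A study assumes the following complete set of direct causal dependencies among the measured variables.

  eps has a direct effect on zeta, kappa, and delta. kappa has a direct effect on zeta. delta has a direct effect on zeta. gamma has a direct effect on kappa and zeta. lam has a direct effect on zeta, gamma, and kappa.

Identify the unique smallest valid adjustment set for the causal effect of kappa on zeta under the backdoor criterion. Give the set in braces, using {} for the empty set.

{eps, gamma, lam}

Variables eligible for adjustment (non-descendants of kappa, excluding kappa and zeta): {delta, eps, gamma, lam}.
Backdoor paths from kappa to zeta:
  P1: kappa <- lam -> gamma -> zeta
  P2: kappa <- lam -> zeta
  P3: kappa <- gamma <- lam -> zeta
  P4: kappa <- gamma -> zeta
  P5: kappa <- eps -> delta -> zeta
  P6: kappa <- eps -> zeta
The empty set is not sufficient: P1 (kappa <- lam -> gamma -> zeta) has no collider blocking it and no conditioned non-collider, so it is open.
Try {eps, gamma, lam}:
  P1: blocked at fork node lam ∈ conditioning set.
  P2: blocked at fork node lam ∈ conditioning set.
  P3: blocked at chain node gamma ∈ conditioning set.
  P4: blocked at fork node gamma ∈ conditioning set.
  P5: blocked at fork node eps ∈ conditioning set.
  P6: blocked at fork node eps ∈ conditioning set.
{eps, gamma, lam} contains no descendant of kappa and blocks every backdoor path.
Every element of {eps, gamma, lam} is needed (dropping eps leaves P5 open; dropping gamma leaves P4 open; dropping lam leaves P2 open), so no proper subset is valid.
Among all size-3 subsets of the eligible variables, only {eps, gamma, lam} blocks every backdoor path, so it is the unique smallest valid adjustment set.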